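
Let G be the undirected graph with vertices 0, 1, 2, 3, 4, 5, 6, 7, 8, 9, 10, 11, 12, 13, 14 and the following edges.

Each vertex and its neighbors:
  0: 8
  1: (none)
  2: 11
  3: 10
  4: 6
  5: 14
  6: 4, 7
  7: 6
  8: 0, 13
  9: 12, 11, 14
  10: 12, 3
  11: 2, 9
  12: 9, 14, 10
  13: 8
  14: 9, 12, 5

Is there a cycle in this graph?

Yes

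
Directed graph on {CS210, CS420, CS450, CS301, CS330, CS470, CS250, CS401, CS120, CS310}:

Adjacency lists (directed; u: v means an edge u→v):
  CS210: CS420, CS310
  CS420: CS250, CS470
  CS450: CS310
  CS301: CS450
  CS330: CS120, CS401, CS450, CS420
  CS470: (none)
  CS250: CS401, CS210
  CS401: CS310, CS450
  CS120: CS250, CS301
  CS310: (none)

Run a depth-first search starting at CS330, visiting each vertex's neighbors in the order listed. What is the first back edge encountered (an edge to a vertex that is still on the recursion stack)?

DFS from CS330 (visiting each vertex's neighbors in the order listed); mark gray on enter, black on exit:
CS330 gray
  CS120 gray
    CS250 gray
      CS401 gray
        CS310 gray
        CS310 black
        CS450 gray
          CS450→CS310: CS310 black — skip
        CS450 black
      CS401 black
      CS210 gray
        CS420 gray
          CS420→CS250: CS250 is gray → back edge
First back edge: CS420 → CS250.

CS420→CS250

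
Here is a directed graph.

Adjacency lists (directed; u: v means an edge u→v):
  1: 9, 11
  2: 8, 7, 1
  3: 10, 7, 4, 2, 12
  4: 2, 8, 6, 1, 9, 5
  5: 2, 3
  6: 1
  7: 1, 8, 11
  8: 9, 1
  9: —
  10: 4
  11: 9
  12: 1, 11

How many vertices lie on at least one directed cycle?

A vertex is on a directed cycle iff it belongs to a strongly connected component of size ≥ 2 (or has a self-loop).
The vertices on cycles are {3, 4, 5, 10} — 4 in total.

4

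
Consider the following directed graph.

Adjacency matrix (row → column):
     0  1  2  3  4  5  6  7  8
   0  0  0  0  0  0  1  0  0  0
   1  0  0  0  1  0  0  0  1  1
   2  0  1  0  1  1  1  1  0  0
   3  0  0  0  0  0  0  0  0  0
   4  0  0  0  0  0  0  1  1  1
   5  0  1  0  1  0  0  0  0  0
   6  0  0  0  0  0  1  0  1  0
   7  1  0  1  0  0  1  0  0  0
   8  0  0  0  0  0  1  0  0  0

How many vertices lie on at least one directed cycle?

A vertex is on a directed cycle iff it belongs to a strongly connected component of size ≥ 2 (or has a self-loop).
The vertices on cycles are {0, 1, 2, 4, 5, 6, 7, 8} — 8 in total.

8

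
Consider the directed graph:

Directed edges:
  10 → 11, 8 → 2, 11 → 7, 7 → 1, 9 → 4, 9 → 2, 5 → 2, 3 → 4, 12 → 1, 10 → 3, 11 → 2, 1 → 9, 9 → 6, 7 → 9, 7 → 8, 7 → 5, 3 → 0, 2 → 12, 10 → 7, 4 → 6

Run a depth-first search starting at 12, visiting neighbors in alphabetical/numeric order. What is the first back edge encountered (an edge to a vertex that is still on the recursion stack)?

DFS from 12 (visiting neighbors in alphabetical/numeric order); mark gray on enter, black on exit:
12 gray
  1 gray
    9 gray
      2 gray
        2→12: 12 is gray → back edge
First back edge: 2 → 12.

2->12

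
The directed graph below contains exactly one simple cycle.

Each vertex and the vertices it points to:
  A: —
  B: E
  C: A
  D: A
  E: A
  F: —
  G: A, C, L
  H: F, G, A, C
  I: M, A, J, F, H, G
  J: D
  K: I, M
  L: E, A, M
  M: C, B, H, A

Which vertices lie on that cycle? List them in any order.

G, H, L, M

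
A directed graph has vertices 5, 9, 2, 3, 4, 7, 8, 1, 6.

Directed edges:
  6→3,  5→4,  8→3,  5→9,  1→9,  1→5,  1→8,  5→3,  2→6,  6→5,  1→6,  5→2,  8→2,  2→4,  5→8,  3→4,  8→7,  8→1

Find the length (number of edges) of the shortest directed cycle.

For each vertex v, BFS finds the shortest path from v back to v.
The shortest such closed walk is 1 → 8 → 1, length 2.

2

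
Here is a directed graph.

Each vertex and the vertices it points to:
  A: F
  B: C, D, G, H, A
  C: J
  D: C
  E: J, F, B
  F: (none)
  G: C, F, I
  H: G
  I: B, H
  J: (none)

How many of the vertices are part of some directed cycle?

4

A vertex is on a directed cycle iff it belongs to a strongly connected component of size ≥ 2 (or has a self-loop).
The vertices on cycles are {B, G, H, I} — 4 in total.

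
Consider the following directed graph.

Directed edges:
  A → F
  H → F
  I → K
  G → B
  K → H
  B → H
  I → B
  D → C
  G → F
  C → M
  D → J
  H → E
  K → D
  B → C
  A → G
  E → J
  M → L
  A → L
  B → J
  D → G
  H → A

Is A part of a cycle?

Yes

A is on a cycle iff A can reach itself via ≥1 edge.
A → G → B → H → A — yes.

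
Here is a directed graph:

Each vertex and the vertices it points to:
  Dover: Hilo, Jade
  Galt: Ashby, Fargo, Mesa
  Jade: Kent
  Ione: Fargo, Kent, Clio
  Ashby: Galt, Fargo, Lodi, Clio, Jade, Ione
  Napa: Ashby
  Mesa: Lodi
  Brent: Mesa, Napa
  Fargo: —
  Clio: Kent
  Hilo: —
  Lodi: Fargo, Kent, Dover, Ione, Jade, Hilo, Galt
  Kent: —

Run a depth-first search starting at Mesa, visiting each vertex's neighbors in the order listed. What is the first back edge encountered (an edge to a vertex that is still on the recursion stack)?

Ashby->Galt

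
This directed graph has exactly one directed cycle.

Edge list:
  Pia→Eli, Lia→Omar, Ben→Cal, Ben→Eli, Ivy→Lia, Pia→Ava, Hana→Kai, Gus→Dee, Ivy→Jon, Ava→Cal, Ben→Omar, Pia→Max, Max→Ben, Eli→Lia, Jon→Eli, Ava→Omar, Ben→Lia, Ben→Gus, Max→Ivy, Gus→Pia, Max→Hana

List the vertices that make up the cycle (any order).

Ben, Gus, Max, Pia

DFS with gray/black marking from Pia:
Pia gray
  Ava gray
    Omar gray
    Omar black
    Cal gray
    Cal black
  Ava black
  Eli gray
    Lia gray
      Lia→Omar: Omar black — skip
    Lia black
  Eli black
  Max gray
    Ivy gray
      Ivy→Lia: Lia black — skip
      Jon gray
        Jon→Eli: Eli black — skip
      Jon black
    Ivy black
    Ben gray
      Ben→Cal: Cal black — skip
      Ben→Eli: Eli black — skip
      Gus gray
        Dee gray
        Dee black
        Gus→Pia: Pia is gray → back edge
Back edge closes the cycle Pia → Max → Ben → Gus → Pia; its vertices are {Ben, Gus, Max, Pia}.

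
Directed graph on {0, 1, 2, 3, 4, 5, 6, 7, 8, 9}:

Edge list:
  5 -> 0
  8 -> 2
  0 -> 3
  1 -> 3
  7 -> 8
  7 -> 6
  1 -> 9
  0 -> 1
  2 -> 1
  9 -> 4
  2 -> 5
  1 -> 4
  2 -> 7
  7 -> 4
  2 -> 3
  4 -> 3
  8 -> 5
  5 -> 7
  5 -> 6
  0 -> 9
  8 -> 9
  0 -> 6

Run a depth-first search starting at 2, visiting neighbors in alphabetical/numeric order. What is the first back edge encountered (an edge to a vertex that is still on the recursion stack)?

8→2

DFS from 2 (visiting neighbors in alphabetical/numeric order); mark gray on enter, black on exit:
2 gray
  1 gray
    3 gray
    3 black
    4 gray
      4→3: 3 black — skip
    4 black
    9 gray
      9→4: 4 black — skip
    9 black
  1 black
  2→3: 3 black — skip
  5 gray
    0 gray
      0→1: 1 black — skip
      0→3: 3 black — skip
      6 gray
      6 black
      0→9: 9 black — skip
    0 black
    5→6: 6 black — skip
    7 gray
      7→4: 4 black — skip
      7→6: 6 black — skip
      8 gray
        8→2: 2 is gray → back edge
First back edge: 8 → 2.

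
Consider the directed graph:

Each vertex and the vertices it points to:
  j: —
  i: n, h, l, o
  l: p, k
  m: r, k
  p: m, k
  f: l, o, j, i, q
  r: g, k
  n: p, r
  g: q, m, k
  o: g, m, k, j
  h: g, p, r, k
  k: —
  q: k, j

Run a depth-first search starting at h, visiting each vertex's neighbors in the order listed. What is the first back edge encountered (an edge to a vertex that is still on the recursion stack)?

r→g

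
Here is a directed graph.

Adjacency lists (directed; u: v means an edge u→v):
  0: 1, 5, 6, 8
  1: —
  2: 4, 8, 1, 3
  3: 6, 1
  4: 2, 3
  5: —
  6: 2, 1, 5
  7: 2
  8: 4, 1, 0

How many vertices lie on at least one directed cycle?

A vertex is on a directed cycle iff it belongs to a strongly connected component of size ≥ 2 (or has a self-loop).
The vertices on cycles are {0, 2, 3, 4, 6, 8} — 6 in total.

6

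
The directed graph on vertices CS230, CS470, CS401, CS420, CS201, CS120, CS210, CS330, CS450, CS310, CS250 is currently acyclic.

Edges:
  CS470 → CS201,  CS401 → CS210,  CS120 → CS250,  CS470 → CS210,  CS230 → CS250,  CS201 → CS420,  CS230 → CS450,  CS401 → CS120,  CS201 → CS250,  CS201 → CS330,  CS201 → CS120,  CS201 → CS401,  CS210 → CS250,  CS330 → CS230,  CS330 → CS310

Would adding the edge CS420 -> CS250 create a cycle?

No

Adding CS420→CS250 creates a cycle iff CS250 can already reach CS420.
Explore from CS250: no path reaches CS420. The graph stays acyclic.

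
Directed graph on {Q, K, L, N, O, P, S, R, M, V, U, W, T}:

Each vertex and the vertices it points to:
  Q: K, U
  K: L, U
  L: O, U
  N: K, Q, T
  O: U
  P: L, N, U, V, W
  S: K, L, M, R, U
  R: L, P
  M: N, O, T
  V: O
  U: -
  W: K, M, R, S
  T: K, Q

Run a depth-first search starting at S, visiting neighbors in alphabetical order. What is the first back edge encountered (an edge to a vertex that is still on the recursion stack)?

DFS from S (visiting neighbors in alphabetical order); mark gray on enter, black on exit:
S gray
  K gray
    L gray
      O gray
        U gray
        U black
      O black
      L→U: U black — skip
    L black
    K→U: U black — skip
  K black
  S→L: L black — skip
  M gray
    N gray
      N→K: K black — skip
      Q gray
        Q→K: K black — skip
        Q→U: U black — skip
      Q black
      T gray
        T→K: K black — skip
        T→Q: Q black — skip
      T black
    N black
    M→O: O black — skip
    M→T: T black — skip
  M black
  R gray
    R→L: L black — skip
    P gray
      P→L: L black — skip
      P→N: N black — skip
      P→U: U black — skip
      V gray
        V→O: O black — skip
      V black
      W gray
        W→K: K black — skip
        W→M: M black — skip
        W→R: R is gray → back edge
First back edge: W → R.

W->R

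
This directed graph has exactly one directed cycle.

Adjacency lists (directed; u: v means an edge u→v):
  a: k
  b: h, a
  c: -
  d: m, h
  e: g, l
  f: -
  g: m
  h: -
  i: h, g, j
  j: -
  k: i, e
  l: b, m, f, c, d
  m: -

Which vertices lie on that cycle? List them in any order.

DFS with gray/black marking from a:
a gray
  k gray
    i gray
      h gray
      h black
      g gray
        m gray
        m black
      g black
      j gray
      j black
    i black
    e gray
      e→g: g black — skip
      l gray
        b gray
          b→h: h black — skip
          b→a: a is gray → back edge
Back edge closes the cycle a → k → e → l → b → a; its vertices are {a, b, e, k, l}.

a, b, e, k, l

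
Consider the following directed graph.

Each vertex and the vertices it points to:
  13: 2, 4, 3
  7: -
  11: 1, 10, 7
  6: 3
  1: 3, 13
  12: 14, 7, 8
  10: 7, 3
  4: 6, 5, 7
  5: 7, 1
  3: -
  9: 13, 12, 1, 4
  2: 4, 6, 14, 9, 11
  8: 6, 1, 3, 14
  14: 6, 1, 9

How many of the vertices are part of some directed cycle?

A vertex is on a directed cycle iff it belongs to a strongly connected component of size ≥ 2 (or has a self-loop).
The vertices on cycles are {1, 2, 4, 5, 8, 9, 11, 12, 13, 14} — 10 in total.

10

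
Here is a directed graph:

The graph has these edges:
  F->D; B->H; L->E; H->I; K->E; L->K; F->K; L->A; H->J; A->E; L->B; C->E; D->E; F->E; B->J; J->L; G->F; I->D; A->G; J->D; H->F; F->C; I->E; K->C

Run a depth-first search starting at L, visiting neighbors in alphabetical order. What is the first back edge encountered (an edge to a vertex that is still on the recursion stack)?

DFS from L (visiting neighbors in alphabetical order); mark gray on enter, black on exit:
L gray
  A gray
    E gray
    E black
    G gray
      F gray
        C gray
          C→E: E black — skip
        C black
        D gray
          D→E: E black — skip
        D black
        F→E: E black — skip
        K gray
          K→C: C black — skip
          K→E: E black — skip
        K black
      F black
    G black
  A black
  B gray
    H gray
      H→F: F black — skip
      I gray
        I→D: D black — skip
        I→E: E black — skip
      I black
      J gray
        J→D: D black — skip
        J→L: L is gray → back edge
First back edge: J → L.

J→L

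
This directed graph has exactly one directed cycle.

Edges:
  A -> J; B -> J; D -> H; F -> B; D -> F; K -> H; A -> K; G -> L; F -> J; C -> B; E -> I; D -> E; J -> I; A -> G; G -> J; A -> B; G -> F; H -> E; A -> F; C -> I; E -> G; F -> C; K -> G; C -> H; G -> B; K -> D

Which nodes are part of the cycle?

C, E, F, G, H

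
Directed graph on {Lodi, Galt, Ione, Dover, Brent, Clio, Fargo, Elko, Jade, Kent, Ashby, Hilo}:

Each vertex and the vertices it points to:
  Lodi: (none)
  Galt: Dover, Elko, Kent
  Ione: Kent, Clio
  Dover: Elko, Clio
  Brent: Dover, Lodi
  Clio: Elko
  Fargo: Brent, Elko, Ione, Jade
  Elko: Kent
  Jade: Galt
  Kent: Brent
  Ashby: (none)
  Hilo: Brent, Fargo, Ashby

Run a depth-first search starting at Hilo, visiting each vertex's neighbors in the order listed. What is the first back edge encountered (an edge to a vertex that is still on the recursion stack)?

Kent->Brent

DFS from Hilo (visiting each vertex's neighbors in the order listed); mark gray on enter, black on exit:
Hilo gray
  Brent gray
    Dover gray
      Elko gray
        Kent gray
          Kent→Brent: Brent is gray → back edge
First back edge: Kent → Brent.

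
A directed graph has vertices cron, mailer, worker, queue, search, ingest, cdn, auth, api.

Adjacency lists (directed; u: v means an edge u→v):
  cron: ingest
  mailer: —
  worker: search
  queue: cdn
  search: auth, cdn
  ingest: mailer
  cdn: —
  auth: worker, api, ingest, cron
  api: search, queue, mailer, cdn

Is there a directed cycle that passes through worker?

worker is on a cycle iff worker can reach itself via ≥1 edge.
worker → search → auth → worker — yes.

Yes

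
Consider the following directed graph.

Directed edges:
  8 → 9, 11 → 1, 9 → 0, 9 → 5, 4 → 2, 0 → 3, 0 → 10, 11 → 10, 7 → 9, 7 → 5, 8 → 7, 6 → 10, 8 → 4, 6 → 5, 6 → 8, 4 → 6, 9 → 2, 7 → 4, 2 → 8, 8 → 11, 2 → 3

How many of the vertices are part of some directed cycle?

6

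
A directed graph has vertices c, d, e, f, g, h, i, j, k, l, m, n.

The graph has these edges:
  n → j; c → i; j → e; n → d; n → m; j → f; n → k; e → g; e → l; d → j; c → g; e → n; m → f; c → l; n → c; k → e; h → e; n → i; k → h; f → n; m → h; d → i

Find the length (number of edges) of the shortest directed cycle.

3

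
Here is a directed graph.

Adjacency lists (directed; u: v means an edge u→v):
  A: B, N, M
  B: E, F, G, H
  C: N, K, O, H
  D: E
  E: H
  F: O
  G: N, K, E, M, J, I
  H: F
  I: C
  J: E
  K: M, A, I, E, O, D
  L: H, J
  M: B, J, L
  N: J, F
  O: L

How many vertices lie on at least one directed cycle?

A vertex is on a directed cycle iff it belongs to a strongly connected component of size ≥ 2 (or has a self-loop).
The vertices on cycles are {A, B, C, E, F, G, H, I, J, K, L, M, O} — 13 in total.

13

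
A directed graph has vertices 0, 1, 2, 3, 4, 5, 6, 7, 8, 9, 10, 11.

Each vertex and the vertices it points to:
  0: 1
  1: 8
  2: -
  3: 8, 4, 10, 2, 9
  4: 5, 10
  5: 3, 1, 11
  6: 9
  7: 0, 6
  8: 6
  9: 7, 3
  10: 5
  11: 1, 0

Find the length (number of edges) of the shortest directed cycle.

2

For each vertex v, BFS finds the shortest path from v back to v.
The shortest such closed walk is 3 → 9 → 3, length 2.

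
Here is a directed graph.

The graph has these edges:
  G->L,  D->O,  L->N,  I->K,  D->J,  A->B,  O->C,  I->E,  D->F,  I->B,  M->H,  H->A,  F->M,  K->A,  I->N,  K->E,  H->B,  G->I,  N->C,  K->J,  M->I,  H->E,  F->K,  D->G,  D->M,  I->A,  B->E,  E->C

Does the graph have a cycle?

DFS with white/gray/black marking, starting from I:
I gray
  K gray
    A gray
      B gray
        E gray
          C gray
          C black
        E black
      B black
    A black
    J gray
    J black
    K→E: E black — skip
  K black
  I→A: A black — skip
  I→E: E black — skip
  I→B: B black — skip
  N gray
    N→C: C black — skip
  N black
I black
G gray
  L gray
    L→N: N black — skip
  L black
  G→I: I black — skip
G black
D gray
  D→G: G black — skip
  D→J: J black — skip
  M gray
    H gray
      H→A: A black — skip
      H→E: E black — skip
      H→B: B black — skip
    H black
    M→I: I black — skip
  M black
  F gray
    F→K: K black — skip
    F→M: M black — skip
  F black
  O gray
    O→C: C black — skip
  O black
D black
Every edge goes to a white or black vertex — no back edge, so the graph is acyclic.

No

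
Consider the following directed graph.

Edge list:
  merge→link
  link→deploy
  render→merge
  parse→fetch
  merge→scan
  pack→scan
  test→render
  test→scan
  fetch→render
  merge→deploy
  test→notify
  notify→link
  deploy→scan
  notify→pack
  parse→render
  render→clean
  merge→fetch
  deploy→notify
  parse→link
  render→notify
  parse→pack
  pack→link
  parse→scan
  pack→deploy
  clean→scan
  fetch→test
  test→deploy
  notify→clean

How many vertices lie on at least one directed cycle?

8

A vertex is on a directed cycle iff it belongs to a strongly connected component of size ≥ 2 (or has a self-loop).
The vertices on cycles are {link, pack, test, fetch, merge, deploy, notify, render} — 8 in total.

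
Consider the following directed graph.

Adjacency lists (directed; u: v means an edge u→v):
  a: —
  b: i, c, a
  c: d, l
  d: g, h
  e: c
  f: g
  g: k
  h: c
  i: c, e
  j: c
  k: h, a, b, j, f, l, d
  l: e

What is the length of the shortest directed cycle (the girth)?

3

For each vertex v, BFS finds the shortest path from v back to v.
The shortest such closed walk is g → k → f → g, length 3.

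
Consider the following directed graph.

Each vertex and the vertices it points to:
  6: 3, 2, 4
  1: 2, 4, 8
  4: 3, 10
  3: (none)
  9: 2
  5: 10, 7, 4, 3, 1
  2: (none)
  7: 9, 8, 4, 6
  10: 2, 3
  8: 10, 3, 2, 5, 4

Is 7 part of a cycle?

Yes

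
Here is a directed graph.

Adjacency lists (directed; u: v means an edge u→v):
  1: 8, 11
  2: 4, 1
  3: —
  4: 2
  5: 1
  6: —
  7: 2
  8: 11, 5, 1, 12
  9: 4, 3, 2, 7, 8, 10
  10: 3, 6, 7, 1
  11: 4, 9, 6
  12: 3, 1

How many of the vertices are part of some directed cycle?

10

A vertex is on a directed cycle iff it belongs to a strongly connected component of size ≥ 2 (or has a self-loop).
The vertices on cycles are {1, 2, 4, 5, 7, 8, 9, 10, 11, 12} — 10 in total.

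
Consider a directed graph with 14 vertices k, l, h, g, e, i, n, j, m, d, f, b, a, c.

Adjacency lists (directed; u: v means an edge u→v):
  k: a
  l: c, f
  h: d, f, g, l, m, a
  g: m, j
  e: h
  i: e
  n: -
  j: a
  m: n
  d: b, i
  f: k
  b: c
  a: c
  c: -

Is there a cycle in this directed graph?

Yes

DFS with white/gray/black marking, starting from i:
i gray
  e gray
    h gray
      d gray
        b gray
          c gray
          c black
        b black
        d→i: i is gray → back edge
Back edge found, so a cycle exists: i → e → h → d → i.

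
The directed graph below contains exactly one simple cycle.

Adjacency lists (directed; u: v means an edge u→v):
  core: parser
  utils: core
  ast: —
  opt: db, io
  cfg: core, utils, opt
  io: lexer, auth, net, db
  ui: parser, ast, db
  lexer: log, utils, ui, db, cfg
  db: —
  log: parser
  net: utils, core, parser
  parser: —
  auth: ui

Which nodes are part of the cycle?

DFS with gray/black marking from io:
io gray
  lexer gray
    log gray
      parser gray
      parser black
    log black
    utils gray
      core gray
        core→parser: parser black — skip
      core black
    utils black
    ui gray
      ui→parser: parser black — skip
      ast gray
      ast black
      db gray
      db black
    ui black
    lexer→db: db black — skip
    cfg gray
      cfg→core: core black — skip
      cfg→utils: utils black — skip
      opt gray
        opt→db: db black — skip
        opt→io: io is gray → back edge
Back edge closes the cycle io → lexer → cfg → opt → io; its vertices are {io, cfg, opt, lexer}.

io, cfg, opt, lexer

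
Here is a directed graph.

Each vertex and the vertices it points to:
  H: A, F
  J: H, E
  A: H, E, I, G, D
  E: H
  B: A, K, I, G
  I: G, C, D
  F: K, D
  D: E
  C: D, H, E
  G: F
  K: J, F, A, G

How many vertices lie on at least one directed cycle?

10

A vertex is on a directed cycle iff it belongs to a strongly connected component of size ≥ 2 (or has a self-loop).
The vertices on cycles are {A, C, D, E, F, G, H, I, J, K} — 10 in total.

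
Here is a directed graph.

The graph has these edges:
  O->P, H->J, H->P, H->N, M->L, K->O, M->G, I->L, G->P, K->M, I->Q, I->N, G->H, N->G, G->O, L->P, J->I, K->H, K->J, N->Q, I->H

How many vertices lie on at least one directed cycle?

A vertex is on a directed cycle iff it belongs to a strongly connected component of size ≥ 2 (or has a self-loop).
The vertices on cycles are {G, H, I, J, N} — 5 in total.

5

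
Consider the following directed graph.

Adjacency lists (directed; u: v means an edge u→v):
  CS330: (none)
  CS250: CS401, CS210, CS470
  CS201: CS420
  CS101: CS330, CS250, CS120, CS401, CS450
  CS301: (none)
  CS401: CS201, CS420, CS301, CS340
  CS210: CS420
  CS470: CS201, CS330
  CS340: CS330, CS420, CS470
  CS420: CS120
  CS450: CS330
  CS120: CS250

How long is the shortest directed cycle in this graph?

4

For each vertex v, BFS finds the shortest path from v back to v.
The shortest such closed walk is CS401 → CS420 → CS120 → CS250 → CS401, length 4.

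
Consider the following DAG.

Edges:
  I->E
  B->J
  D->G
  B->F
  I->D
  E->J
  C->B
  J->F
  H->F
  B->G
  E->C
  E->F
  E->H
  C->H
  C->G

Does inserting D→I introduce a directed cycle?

Yes

Adding D→I creates a cycle iff I can already reach D.
Path from I: I → D.
So I → … → D → I is a cycle.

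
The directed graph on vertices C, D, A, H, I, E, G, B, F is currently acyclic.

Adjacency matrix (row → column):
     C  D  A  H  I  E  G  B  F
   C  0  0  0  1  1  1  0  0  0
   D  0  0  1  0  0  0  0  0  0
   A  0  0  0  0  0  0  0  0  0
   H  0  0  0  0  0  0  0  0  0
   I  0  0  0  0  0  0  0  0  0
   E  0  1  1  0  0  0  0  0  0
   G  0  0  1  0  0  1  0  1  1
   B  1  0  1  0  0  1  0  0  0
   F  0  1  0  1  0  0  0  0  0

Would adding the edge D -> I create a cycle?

No

Adding D→I creates a cycle iff I can already reach D.
Explore from I: no path reaches D. The graph stays acyclic.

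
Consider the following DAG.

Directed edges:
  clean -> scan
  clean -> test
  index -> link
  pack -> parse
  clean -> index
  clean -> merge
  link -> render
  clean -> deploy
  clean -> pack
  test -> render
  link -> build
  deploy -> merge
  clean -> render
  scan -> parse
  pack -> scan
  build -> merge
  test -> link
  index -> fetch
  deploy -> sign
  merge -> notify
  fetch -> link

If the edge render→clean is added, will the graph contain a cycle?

Yes

Adding render→clean creates a cycle iff clean can already reach render.
Path from clean: clean → render.
So clean → … → render → clean is a cycle.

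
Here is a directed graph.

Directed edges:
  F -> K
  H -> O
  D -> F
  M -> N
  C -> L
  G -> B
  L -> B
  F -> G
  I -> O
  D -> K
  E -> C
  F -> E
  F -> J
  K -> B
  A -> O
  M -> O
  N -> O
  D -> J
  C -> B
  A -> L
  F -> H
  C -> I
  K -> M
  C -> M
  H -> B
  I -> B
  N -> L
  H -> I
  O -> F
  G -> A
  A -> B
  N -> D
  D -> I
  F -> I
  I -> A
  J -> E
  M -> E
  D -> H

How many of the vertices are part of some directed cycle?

13

A vertex is on a directed cycle iff it belongs to a strongly connected component of size ≥ 2 (or has a self-loop).
The vertices on cycles are {A, C, D, E, F, G, H, I, J, K, M, N, O} — 13 in total.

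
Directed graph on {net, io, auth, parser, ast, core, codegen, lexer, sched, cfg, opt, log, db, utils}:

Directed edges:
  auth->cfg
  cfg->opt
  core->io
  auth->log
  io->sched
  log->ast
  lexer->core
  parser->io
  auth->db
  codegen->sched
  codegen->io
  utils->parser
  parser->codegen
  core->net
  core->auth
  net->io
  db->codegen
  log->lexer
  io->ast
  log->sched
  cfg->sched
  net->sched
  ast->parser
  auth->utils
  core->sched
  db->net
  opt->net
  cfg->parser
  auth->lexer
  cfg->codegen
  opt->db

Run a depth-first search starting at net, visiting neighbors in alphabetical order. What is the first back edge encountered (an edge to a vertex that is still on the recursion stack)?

DFS from net (visiting neighbors in alphabetical order); mark gray on enter, black on exit:
net gray
  io gray
    ast gray
      parser gray
        codegen gray
          codegen→io: io is gray → back edge
First back edge: codegen → io.

codegen→io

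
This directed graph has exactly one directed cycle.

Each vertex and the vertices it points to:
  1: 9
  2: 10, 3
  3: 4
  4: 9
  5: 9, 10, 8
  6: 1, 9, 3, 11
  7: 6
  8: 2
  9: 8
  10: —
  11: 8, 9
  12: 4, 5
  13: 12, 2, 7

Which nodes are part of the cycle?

2, 3, 4, 8, 9

DFS with gray/black marking from 2:
2 gray
  10 gray
  10 black
  3 gray
    4 gray
      9 gray
        8 gray
          8→2: 2 is gray → back edge
Back edge closes the cycle 2 → 3 → 4 → 9 → 8 → 2; its vertices are {2, 3, 4, 8, 9}.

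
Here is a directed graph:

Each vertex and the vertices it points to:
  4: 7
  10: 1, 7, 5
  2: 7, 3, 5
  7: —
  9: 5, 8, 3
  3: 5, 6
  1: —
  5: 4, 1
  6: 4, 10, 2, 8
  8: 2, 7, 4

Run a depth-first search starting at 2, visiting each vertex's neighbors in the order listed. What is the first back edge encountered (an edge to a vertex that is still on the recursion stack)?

DFS from 2 (visiting each vertex's neighbors in the order listed); mark gray on enter, black on exit:
2 gray
  7 gray
  7 black
  3 gray
    5 gray
      4 gray
        4→7: 7 black — skip
      4 black
      1 gray
      1 black
    5 black
    6 gray
      6→4: 4 black — skip
      10 gray
        10→1: 1 black — skip
        10→7: 7 black — skip
        10→5: 5 black — skip
      10 black
      6→2: 2 is gray → back edge
First back edge: 6 → 2.

6->2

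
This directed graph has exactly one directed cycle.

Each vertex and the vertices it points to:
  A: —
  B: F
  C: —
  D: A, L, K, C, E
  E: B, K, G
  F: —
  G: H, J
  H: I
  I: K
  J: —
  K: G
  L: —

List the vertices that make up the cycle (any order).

G, H, I, K

DFS with gray/black marking from G:
G gray
  H gray
    I gray
      K gray
        K→G: G is gray → back edge
Back edge closes the cycle G → H → I → K → G; its vertices are {G, H, I, K}.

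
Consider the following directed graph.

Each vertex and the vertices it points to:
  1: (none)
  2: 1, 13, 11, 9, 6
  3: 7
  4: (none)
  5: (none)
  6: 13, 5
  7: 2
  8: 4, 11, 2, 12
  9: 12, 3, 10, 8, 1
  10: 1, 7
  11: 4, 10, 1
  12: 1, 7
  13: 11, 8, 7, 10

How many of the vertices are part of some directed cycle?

A vertex is on a directed cycle iff it belongs to a strongly connected component of size ≥ 2 (or has a self-loop).
The vertices on cycles are {2, 3, 6, 7, 8, 9, 10, 11, 12, 13} — 10 in total.

10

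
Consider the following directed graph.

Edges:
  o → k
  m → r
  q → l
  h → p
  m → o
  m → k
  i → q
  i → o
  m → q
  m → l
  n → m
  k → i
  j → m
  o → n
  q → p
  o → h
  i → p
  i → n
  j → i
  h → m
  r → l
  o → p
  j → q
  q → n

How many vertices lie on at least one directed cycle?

7

A vertex is on a directed cycle iff it belongs to a strongly connected component of size ≥ 2 (or has a self-loop).
The vertices on cycles are {h, i, k, m, n, o, q} — 7 in total.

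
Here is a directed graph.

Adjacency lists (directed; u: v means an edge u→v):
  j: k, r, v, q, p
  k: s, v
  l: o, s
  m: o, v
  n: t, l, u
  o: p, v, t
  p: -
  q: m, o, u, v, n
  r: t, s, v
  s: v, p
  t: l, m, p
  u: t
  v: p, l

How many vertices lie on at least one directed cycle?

A vertex is on a directed cycle iff it belongs to a strongly connected component of size ≥ 2 (or has a self-loop).
The vertices on cycles are {l, m, o, s, t, v} — 6 in total.

6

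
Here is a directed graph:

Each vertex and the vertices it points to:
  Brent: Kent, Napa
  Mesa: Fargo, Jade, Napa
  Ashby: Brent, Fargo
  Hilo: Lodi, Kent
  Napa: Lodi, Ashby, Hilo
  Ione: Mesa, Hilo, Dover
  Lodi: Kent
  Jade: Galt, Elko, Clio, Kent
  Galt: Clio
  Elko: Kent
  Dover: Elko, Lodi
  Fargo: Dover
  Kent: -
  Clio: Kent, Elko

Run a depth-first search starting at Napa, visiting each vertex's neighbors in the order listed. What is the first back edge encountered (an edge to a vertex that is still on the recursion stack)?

DFS from Napa (visiting each vertex's neighbors in the order listed); mark gray on enter, black on exit:
Napa gray
  Lodi gray
    Kent gray
    Kent black
  Lodi black
  Ashby gray
    Brent gray
      Brent→Kent: Kent black — skip
      Brent→Napa: Napa is gray → back edge
First back edge: Brent → Napa.

Brent→Napa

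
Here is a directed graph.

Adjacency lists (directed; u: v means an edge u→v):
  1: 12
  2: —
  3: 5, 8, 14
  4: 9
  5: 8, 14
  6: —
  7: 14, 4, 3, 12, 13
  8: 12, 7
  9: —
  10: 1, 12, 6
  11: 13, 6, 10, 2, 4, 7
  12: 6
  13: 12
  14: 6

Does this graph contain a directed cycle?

Yes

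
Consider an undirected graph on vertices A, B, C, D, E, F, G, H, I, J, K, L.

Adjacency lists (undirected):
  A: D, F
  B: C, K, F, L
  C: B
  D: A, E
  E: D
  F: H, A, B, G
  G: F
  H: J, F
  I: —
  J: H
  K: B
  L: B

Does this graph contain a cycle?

No

DFS, tracking each vertex's parent; an edge to a visited non-parent vertex closes a cycle.
Start from B:
visit B (parent –)
  visit C (parent B)
    C–B: parent, skip
  visit K (parent B)
    K–B: parent, skip
  visit F (parent B)
    visit H (parent F)
      visit J (parent H)
        J–H: parent, skip
      H–F: parent, skip
    visit A (parent F)
      visit D (parent A)
        D–A: parent, skip
        visit E (parent D)
          E–D: parent, skip
      A–F: parent, skip
    F–B: parent, skip
    visit G (parent F)
      G–F: parent, skip
  visit L (parent B)
    L–B: parent, skip
visit I (parent –)
No non-parent visited neighbor found — the graph is a forest.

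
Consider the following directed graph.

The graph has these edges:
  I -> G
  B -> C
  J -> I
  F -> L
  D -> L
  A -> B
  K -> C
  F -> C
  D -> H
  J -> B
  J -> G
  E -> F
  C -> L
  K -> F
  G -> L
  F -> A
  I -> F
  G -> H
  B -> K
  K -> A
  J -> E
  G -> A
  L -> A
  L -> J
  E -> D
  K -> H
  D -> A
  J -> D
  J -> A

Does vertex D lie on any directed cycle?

D is on a cycle iff D can reach itself via ≥1 edge.
D → L → J → D — yes.

Yes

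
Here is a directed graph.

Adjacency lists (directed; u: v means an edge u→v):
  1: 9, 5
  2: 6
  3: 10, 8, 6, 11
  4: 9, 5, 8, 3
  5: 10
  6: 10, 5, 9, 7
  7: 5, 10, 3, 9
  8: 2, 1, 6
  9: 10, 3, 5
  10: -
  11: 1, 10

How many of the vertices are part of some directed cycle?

8

A vertex is on a directed cycle iff it belongs to a strongly connected component of size ≥ 2 (or has a self-loop).
The vertices on cycles are {1, 2, 3, 6, 7, 8, 9, 11} — 8 in total.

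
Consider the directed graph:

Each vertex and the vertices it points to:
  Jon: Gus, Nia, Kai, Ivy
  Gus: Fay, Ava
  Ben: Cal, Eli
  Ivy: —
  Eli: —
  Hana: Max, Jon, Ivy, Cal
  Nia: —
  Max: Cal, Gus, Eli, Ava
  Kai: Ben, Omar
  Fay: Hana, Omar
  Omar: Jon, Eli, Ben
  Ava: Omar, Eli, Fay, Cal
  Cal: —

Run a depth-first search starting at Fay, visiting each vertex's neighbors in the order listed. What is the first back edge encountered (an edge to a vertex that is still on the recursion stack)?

DFS from Fay (visiting each vertex's neighbors in the order listed); mark gray on enter, black on exit:
Fay gray
  Hana gray
    Max gray
      Cal gray
      Cal black
      Gus gray
        Gus→Fay: Fay is gray → back edge
First back edge: Gus → Fay.

Gus->Fay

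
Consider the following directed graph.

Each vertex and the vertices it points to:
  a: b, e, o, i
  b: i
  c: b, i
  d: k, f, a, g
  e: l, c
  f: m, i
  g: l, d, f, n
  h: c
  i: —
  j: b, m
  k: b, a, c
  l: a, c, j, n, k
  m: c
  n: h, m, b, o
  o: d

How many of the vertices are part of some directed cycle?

A vertex is on a directed cycle iff it belongs to a strongly connected component of size ≥ 2 (or has a self-loop).
The vertices on cycles are {a, d, e, g, k, l, n, o} — 8 in total.

8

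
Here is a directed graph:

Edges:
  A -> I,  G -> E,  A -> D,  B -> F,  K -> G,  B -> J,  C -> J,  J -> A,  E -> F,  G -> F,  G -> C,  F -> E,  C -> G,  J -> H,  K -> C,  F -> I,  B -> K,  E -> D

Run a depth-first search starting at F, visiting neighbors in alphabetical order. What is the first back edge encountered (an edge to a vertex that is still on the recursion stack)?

E->F

DFS from F (visiting neighbors in alphabetical order); mark gray on enter, black on exit:
F gray
  E gray
    D gray
    D black
    E→F: F is gray → back edge
First back edge: E → F.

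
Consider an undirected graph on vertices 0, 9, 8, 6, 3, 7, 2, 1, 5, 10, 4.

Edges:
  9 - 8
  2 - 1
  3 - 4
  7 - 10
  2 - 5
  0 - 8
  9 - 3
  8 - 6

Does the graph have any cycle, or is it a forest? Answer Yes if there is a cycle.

No

DFS, tracking each vertex's parent; an edge to a visited non-parent vertex closes a cycle.
Start from 10:
visit 10 (parent –)
  visit 7 (parent 10)
    7–10: parent, skip
visit 0 (parent –)
  visit 8 (parent 0)
    visit 6 (parent 8)
      6–8: parent, skip
    visit 9 (parent 8)
      visit 3 (parent 9)
        3–9: parent, skip
        visit 4 (parent 3)
          4–3: parent, skip
      9–8: parent, skip
    8–0: parent, skip
visit 2 (parent –)
  visit 5 (parent 2)
    5–2: parent, skip
  visit 1 (parent 2)
    1–2: parent, skip
No non-parent visited neighbor found — the graph is a forest.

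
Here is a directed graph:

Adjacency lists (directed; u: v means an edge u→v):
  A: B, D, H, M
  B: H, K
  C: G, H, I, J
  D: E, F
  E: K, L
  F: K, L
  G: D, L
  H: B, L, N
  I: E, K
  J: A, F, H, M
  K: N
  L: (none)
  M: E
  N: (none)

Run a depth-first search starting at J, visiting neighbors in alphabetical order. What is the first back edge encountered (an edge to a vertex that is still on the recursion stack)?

H->B

DFS from J (visiting neighbors in alphabetical order); mark gray on enter, black on exit:
J gray
  A gray
    B gray
      H gray
        H→B: B is gray → back edge
First back edge: H → B.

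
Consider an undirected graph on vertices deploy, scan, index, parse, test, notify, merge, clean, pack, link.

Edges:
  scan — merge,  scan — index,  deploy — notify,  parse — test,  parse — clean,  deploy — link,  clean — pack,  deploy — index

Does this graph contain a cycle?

DFS, tracking each vertex's parent; an edge to a visited non-parent vertex closes a cycle.
Start from notify:
visit notify (parent –)
  visit deploy (parent notify)
    visit index (parent deploy)
      visit scan (parent index)
        scan–index: parent, skip
        visit merge (parent scan)
          merge–scan: parent, skip
      index–deploy: parent, skip
    visit link (parent deploy)
      link–deploy: parent, skip
    deploy–notify: parent, skip
visit parse (parent –)
  visit test (parent parse)
    test–parse: parent, skip
  visit clean (parent parse)
    clean–parse: parent, skip
    visit pack (parent clean)
      pack–clean: parent, skip
No non-parent visited neighbor found — the graph is a forest.

No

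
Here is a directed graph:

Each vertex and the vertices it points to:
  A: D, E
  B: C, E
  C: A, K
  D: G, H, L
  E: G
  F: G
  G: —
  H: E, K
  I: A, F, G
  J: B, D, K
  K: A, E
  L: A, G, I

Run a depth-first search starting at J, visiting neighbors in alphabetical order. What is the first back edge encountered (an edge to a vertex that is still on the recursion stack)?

DFS from J (visiting neighbors in alphabetical order); mark gray on enter, black on exit:
J gray
  B gray
    C gray
      A gray
        D gray
          G gray
          G black
          H gray
            E gray
              E→G: G black — skip
            E black
            K gray
              K→A: A is gray → back edge
First back edge: K → A.

K->A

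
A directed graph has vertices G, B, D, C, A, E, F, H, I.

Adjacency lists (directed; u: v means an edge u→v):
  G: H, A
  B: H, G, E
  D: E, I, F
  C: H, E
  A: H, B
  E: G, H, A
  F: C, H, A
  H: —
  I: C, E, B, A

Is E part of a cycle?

Yes

E is on a cycle iff E can reach itself via ≥1 edge.
E → A → B → E — yes.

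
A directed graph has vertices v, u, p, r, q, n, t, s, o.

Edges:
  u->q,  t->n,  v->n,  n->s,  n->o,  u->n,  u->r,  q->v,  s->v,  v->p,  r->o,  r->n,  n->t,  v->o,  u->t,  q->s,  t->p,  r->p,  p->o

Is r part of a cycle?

No

r lies on a cycle iff there is a path from r back to itself.
Exploring from r, it never reaches itself; equivalently, its strongly connected component is a singleton.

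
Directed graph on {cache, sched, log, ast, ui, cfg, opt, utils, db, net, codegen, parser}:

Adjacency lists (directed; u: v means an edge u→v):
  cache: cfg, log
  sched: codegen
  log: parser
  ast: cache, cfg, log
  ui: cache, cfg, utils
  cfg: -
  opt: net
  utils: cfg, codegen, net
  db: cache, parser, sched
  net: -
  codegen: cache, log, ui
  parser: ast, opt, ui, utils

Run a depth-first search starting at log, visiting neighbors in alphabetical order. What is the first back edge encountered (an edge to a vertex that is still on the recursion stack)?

cache->log

DFS from log (visiting neighbors in alphabetical order); mark gray on enter, black on exit:
log gray
  parser gray
    ast gray
      cache gray
        cfg gray
        cfg black
        cache→log: log is gray → back edge
First back edge: cache → log.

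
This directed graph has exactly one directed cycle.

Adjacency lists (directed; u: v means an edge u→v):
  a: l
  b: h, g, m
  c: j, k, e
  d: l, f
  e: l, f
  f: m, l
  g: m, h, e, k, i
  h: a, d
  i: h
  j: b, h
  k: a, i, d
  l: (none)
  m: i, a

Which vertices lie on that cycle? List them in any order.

DFS with gray/black marking from i:
i gray
  h gray
    a gray
      l gray
      l black
    a black
    d gray
      d→l: l black — skip
      f gray
        m gray
          m→i: i is gray → back edge
Back edge closes the cycle i → h → d → f → m → i; its vertices are {d, f, h, i, m}.

d, f, h, i, m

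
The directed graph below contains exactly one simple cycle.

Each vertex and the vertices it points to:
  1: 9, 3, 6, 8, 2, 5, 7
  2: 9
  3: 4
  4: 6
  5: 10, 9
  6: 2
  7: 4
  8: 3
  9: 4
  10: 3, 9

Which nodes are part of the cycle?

2, 4, 6, 9

DFS with gray/black marking from 4:
4 gray
  6 gray
    2 gray
      9 gray
        9→4: 4 is gray → back edge
Back edge closes the cycle 4 → 6 → 2 → 9 → 4; its vertices are {2, 4, 6, 9}.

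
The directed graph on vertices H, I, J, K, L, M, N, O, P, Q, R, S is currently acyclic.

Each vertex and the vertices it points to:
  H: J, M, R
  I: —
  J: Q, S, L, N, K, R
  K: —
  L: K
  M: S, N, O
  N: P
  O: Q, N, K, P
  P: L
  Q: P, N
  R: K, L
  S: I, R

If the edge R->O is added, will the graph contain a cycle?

No

Adding R→O creates a cycle iff O can already reach R.
Explore from O: no path reaches R. The graph stays acyclic.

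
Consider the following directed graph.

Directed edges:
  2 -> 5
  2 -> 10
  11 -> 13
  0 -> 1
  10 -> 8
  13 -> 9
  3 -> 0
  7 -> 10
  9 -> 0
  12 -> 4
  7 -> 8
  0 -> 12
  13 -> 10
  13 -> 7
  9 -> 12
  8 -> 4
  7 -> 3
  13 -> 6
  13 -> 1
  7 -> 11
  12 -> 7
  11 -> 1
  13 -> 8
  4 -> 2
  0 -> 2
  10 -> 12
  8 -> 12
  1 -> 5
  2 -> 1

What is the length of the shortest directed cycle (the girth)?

3

For each vertex v, BFS finds the shortest path from v back to v.
The shortest such closed walk is 13 → 7 → 11 → 13, length 3.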